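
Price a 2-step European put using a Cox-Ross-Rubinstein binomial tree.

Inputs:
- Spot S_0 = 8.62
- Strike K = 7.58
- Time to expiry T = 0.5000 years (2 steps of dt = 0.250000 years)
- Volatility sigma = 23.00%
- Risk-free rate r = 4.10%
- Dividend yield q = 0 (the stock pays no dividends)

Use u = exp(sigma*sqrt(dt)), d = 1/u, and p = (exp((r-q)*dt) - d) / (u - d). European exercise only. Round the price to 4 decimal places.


Answer: Price = V(0,0) = 0.1678

Derivation:
dt = T/N = 0.250000
u = exp(sigma*sqrt(dt)) = 1.121873; d = 1/u = 0.891366
p = (exp((r-q)*dt) - d) / (u - d) = 0.515977
Discount per step: exp(-r*dt) = 0.989802
Stock lattice S(k, i) with i counting down-moves:
  k=0: S(0,0) = 8.6200
  k=1: S(1,0) = 9.6705; S(1,1) = 7.6836
  k=2: S(2,0) = 10.8491; S(2,1) = 8.6200; S(2,2) = 6.8489
Terminal payoffs V(N, i) = max(K - S_T, 0):
  V(2,0) = 0.000000; V(2,1) = 0.000000; V(2,2) = 0.731120
Backward induction: V(k, i) = exp(-r*dt) * [p * V(k+1, i) + (1-p) * V(k+1, i+1)].
  V(1,0) = exp(-r*dt) * [p*0.000000 + (1-p)*0.000000] = 0.000000
  V(1,1) = exp(-r*dt) * [p*0.000000 + (1-p)*0.731120] = 0.350270
  V(0,0) = exp(-r*dt) * [p*0.000000 + (1-p)*0.350270] = 0.167810


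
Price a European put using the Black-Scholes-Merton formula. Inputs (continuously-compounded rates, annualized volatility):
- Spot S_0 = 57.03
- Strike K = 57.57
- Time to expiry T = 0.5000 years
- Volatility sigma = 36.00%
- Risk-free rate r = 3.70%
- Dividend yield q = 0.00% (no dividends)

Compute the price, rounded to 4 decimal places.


Answer: Price = 5.4959

Derivation:
d1 = (ln(S/K) + (r - q + 0.5*sigma^2) * T) / (sigma * sqrt(T)) = 0.16293251
d2 = d1 - sigma * sqrt(T) = -0.09162593
exp(-rT) = 0.98167007; exp(-qT) = 1.00000000
P = K * exp(-rT) * N(-d2) - S_0 * exp(-qT) * N(-d1)
N(-d1) = 0.43528579; N(-d2) = 0.53650237
P = 57.5700 * 0.98167007 * 0.53650237 - 57.0300 * 1.00000000 * 0.43528579 = 5.4959


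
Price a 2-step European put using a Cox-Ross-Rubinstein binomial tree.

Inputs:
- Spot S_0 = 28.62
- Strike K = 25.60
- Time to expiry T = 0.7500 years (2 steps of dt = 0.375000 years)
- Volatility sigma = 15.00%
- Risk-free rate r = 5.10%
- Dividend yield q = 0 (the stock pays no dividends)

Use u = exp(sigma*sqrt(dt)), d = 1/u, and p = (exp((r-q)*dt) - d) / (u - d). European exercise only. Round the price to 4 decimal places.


Answer: Price = V(0,0) = 0.2999

Derivation:
dt = T/N = 0.375000
u = exp(sigma*sqrt(dt)) = 1.096207; d = 1/u = 0.912237
p = (exp((r-q)*dt) - d) / (u - d) = 0.582010
Discount per step: exp(-r*dt) = 0.981057
Stock lattice S(k, i) with i counting down-moves:
  k=0: S(0,0) = 28.6200
  k=1: S(1,0) = 31.3734; S(1,1) = 26.1082
  k=2: S(2,0) = 34.3918; S(2,1) = 28.6200; S(2,2) = 23.8169
Terminal payoffs V(N, i) = max(K - S_T, 0):
  V(2,0) = 0.000000; V(2,1) = 0.000000; V(2,2) = 1.783133
Backward induction: V(k, i) = exp(-r*dt) * [p * V(k+1, i) + (1-p) * V(k+1, i+1)].
  V(1,0) = exp(-r*dt) * [p*0.000000 + (1-p)*0.000000] = 0.000000
  V(1,1) = exp(-r*dt) * [p*0.000000 + (1-p)*1.783133] = 0.731213
  V(0,0) = exp(-r*dt) * [p*0.000000 + (1-p)*0.731213] = 0.299850


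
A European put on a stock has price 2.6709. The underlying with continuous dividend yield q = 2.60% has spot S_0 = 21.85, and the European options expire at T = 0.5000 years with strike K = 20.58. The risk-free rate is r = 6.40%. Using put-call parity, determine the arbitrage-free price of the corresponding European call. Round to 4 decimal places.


Answer: Call price = 4.3068

Derivation:
Put-call parity: C - P = S_0 * exp(-qT) - K * exp(-rT).
S_0 * exp(-qT) = 21.8500 * 0.98708414 = 21.56778835
K * exp(-rT) = 20.5800 * 0.96850658 = 19.93186546
C = P + S*exp(-qT) - K*exp(-rT)
C = 2.6709 + 21.56778835 - 19.93186546 = 4.3068


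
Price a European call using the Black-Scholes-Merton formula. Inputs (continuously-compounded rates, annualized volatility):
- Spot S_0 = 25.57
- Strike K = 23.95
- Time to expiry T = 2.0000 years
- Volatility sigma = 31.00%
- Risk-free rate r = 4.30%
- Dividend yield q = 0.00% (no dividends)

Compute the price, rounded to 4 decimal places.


Answer: Price = 6.1609

Derivation:
d1 = (ln(S/K) + (r - q + 0.5*sigma^2) * T) / (sigma * sqrt(T)) = 0.56466232
d2 = d1 - sigma * sqrt(T) = 0.12625612
exp(-rT) = 0.91759423; exp(-qT) = 1.00000000
C = S_0 * exp(-qT) * N(d1) - K * exp(-rT) * N(d2)
N(d1) = 0.71384827; N(d2) = 0.55023540
C = 25.5700 * 1.00000000 * 0.71384827 - 23.9500 * 0.91759423 * 0.55023540 = 6.1609


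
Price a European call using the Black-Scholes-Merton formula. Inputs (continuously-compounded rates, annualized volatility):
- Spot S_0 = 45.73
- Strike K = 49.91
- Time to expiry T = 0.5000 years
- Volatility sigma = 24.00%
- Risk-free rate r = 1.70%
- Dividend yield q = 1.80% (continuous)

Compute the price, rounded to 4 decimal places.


Answer: Price = 1.5418

Derivation:
d1 = (ln(S/K) + (r - q + 0.5*sigma^2) * T) / (sigma * sqrt(T)) = -0.43349680
d2 = d1 - sigma * sqrt(T) = -0.60320242
exp(-rT) = 0.99153602; exp(-qT) = 0.99104038
C = S_0 * exp(-qT) * N(d1) - K * exp(-rT) * N(d2)
N(d1) = 0.33232695; N(d2) = 0.27318702
C = 45.7300 * 0.99104038 * 0.33232695 - 49.9100 * 0.99153602 * 0.27318702 = 1.5418


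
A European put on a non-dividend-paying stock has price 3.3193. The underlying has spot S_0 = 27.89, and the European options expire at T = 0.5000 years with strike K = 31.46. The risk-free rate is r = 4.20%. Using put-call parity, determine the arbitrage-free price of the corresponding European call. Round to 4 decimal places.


Put-call parity: C - P = S_0 * exp(-qT) - K * exp(-rT).
S_0 * exp(-qT) = 27.8900 * 1.00000000 = 27.89000000
K * exp(-rT) = 31.4600 * 0.97921896 = 30.80622863
C = P + S*exp(-qT) - K*exp(-rT)
C = 3.3193 + 27.89000000 - 30.80622863 = 0.4031

Answer: Call price = 0.4031


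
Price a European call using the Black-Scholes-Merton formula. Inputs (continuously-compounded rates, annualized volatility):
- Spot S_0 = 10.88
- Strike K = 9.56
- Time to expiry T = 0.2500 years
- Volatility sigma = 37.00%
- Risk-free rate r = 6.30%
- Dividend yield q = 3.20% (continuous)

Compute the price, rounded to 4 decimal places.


d1 = (ln(S/K) + (r - q + 0.5*sigma^2) * T) / (sigma * sqrt(T)) = 0.83351900
d2 = d1 - sigma * sqrt(T) = 0.64851900
exp(-rT) = 0.98437338; exp(-qT) = 0.99203191
C = S_0 * exp(-qT) * N(d1) - K * exp(-rT) * N(d2)
N(d1) = 0.79772396; N(d2) = 0.74167534
C = 10.8800 * 0.99203191 * 0.79772396 - 9.5600 * 0.98437338 * 0.74167534 = 1.6305

Answer: Price = 1.6305


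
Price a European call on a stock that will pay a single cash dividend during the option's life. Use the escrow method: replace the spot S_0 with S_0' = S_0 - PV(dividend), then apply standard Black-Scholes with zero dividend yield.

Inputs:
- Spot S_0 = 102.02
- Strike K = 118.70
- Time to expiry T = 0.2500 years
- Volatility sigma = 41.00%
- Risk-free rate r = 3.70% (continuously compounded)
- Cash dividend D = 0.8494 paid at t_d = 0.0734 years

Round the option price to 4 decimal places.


PV(D) = D * exp(-r * t_d) = 0.8494 * 0.99728788 = 0.84709633
S_0' = S_0 - PV(D) = 102.0200 - 0.84709633 = 101.17290367
d1 = (ln(S_0'/K) + (r + sigma^2/2)*T) / (sigma*sqrt(T)) = -0.63173576
d2 = d1 - sigma*sqrt(T) = -0.83673576
exp(-rT) = 0.99079265
N(d1) = 0.26377978; N(d2) = 0.20137056
C = S_0' * N(d1) - K * exp(-rT) * N(d2) = 101.17290367 * 0.26377978 - 118.7000 * 0.99079265 * 0.20137056 = 3.0048

Answer: Price = 3.0048


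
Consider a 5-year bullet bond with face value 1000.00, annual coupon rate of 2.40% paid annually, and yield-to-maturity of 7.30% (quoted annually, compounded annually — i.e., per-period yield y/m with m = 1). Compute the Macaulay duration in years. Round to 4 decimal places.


Coupon per period c = face * coupon_rate / m = 24.000000
Periods per year m = 1; per-period yield y/m = 0.073000
Number of cashflows N = 5
Cashflows (t years, CF_t, discount factor 1/(1+y/m)^(m*t), PV):
  t = 1.0000: CF_t = 24.000000, DF = 0.931966, PV = 22.367195
  t = 2.0000: CF_t = 24.000000, DF = 0.868561, PV = 20.845475
  t = 3.0000: CF_t = 24.000000, DF = 0.809470, PV = 19.427283
  t = 4.0000: CF_t = 24.000000, DF = 0.754399, PV = 18.105576
  t = 5.0000: CF_t = 1024.000000, DF = 0.703075, PV = 719.948360
Price P = sum_t PV_t = 800.693890
Macaulay numerator sum_t t * PV_t:
  t * PV_t at t = 1.0000: 22.367195
  t * PV_t at t = 2.0000: 41.690950
  t * PV_t at t = 3.0000: 58.281850
  t * PV_t at t = 4.0000: 72.422305
  t * PV_t at t = 5.0000: 3599.741801
Macaulay duration D = (sum_t t * PV_t) / P = 3794.504101 / 800.693890 = 4.739020

Answer: Macaulay duration = 4.7390 years


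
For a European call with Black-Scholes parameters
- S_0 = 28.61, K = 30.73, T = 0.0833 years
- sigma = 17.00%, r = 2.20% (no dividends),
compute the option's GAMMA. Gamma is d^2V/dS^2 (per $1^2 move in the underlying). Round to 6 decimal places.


Answer: Gamma = 0.107407

Derivation:
d1 = -1.3950238285; d2 = -1.4440887854
phi(d1) = 0.1507723382; exp(-qT) = 1.0000000000; exp(-rT) = 0.9981690782
Gamma = exp(-qT) * phi(d1) / (S * sigma * sqrt(T)) = 1.0000000000 * 0.1507723382 / (28.6100 * 0.1700 * 0.2886173938) = 0.107407


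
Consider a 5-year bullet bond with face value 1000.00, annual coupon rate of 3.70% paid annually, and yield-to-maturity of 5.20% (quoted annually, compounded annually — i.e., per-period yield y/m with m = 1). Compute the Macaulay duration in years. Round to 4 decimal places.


Answer: Macaulay duration = 4.6421 years

Derivation:
Coupon per period c = face * coupon_rate / m = 37.000000
Periods per year m = 1; per-period yield y/m = 0.052000
Number of cashflows N = 5
Cashflows (t years, CF_t, discount factor 1/(1+y/m)^(m*t), PV):
  t = 1.0000: CF_t = 37.000000, DF = 0.950570, PV = 35.171103
  t = 2.0000: CF_t = 37.000000, DF = 0.903584, PV = 33.432607
  t = 3.0000: CF_t = 37.000000, DF = 0.858920, PV = 31.780045
  t = 4.0000: CF_t = 37.000000, DF = 0.816464, PV = 30.209168
  t = 5.0000: CF_t = 1037.000000, DF = 0.776106, PV = 804.822404
Price P = sum_t PV_t = 935.415326
Macaulay numerator sum_t t * PV_t:
  t * PV_t at t = 1.0000: 35.171103
  t * PV_t at t = 2.0000: 66.865214
  t * PV_t at t = 3.0000: 95.340134
  t * PV_t at t = 4.0000: 120.836672
  t * PV_t at t = 5.0000: 4024.112019
Macaulay duration D = (sum_t t * PV_t) / P = 4342.325142 / 935.415326 = 4.642136


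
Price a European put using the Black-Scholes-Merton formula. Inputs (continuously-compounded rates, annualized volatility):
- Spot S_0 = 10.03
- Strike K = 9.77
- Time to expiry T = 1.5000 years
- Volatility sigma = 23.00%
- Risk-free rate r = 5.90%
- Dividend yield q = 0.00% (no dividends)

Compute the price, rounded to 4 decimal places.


d1 = (ln(S/K) + (r - q + 0.5*sigma^2) * T) / (sigma * sqrt(T)) = 0.54825664
d2 = d1 - sigma * sqrt(T) = 0.26656532
exp(-rT) = 0.91530311; exp(-qT) = 1.00000000
P = K * exp(-rT) * N(-d2) - S_0 * exp(-qT) * N(-d1)
N(-d1) = 0.29175785; N(-d2) = 0.39490193
P = 9.7700 * 0.91530311 * 0.39490193 - 10.0300 * 1.00000000 * 0.29175785 = 0.6051

Answer: Price = 0.6051


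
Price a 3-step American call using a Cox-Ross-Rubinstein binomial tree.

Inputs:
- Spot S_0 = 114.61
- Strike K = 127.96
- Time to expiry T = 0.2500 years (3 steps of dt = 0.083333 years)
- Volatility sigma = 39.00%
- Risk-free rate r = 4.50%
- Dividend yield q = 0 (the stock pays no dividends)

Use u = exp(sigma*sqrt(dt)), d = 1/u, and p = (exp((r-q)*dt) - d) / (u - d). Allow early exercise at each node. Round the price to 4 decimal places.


Answer: Price = V(0,0) = 3.8813

Derivation:
dt = T/N = 0.083333
u = exp(sigma*sqrt(dt)) = 1.119165; d = 1/u = 0.893523
p = (exp((r-q)*dt) - d) / (u - d) = 0.488534
Discount per step: exp(-r*dt) = 0.996257
Stock lattice S(k, i) with i counting down-moves:
  k=0: S(0,0) = 114.6100
  k=1: S(1,0) = 128.2676; S(1,1) = 102.4067
  k=2: S(2,0) = 143.5526; S(2,1) = 114.6100; S(2,2) = 91.5027
  k=3: S(3,0) = 160.6591; S(3,1) = 128.2676; S(3,2) = 102.4067; S(3,3) = 81.7598
Terminal payoffs V(N, i) = max(S_T - K, 0):
  V(3,0) = 32.699138; V(3,1) = 0.307556; V(3,2) = 0.000000; V(3,3) = 0.000000
Backward induction: V(k, i) = exp(-r*dt) * [p * V(k+1, i) + (1-p) * V(k+1, i+1)]; then take max(V_cont, immediate exercise) for American.
  V(2,0) = exp(-r*dt) * [p*32.699138 + (1-p)*0.307556] = 16.071572; exercise = 15.592621; V(2,0) = max -> 16.071572
  V(2,1) = exp(-r*dt) * [p*0.307556 + (1-p)*0.000000] = 0.149689; exercise = 0.000000; V(2,1) = max -> 0.149689
  V(2,2) = exp(-r*dt) * [p*0.000000 + (1-p)*0.000000] = 0.000000; exercise = 0.000000; V(2,2) = max -> 0.000000
  V(1,0) = exp(-r*dt) * [p*16.071572 + (1-p)*0.149689] = 7.898400; exercise = 0.307556; V(1,0) = max -> 7.898400
  V(1,1) = exp(-r*dt) * [p*0.149689 + (1-p)*0.000000] = 0.072855; exercise = 0.000000; V(1,1) = max -> 0.072855
  V(0,0) = exp(-r*dt) * [p*7.898400 + (1-p)*0.072855] = 3.881320; exercise = 0.000000; V(0,0) = max -> 3.881320


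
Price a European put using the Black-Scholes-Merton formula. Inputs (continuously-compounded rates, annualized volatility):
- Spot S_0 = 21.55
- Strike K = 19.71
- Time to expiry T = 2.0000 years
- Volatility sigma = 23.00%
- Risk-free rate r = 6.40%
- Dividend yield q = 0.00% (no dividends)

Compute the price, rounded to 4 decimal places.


Answer: Price = 0.9413

Derivation:
d1 = (ln(S/K) + (r - q + 0.5*sigma^2) * T) / (sigma * sqrt(T)) = 0.83054209
d2 = d1 - sigma * sqrt(T) = 0.50527297
exp(-rT) = 0.87985338; exp(-qT) = 1.00000000
P = K * exp(-rT) * N(-d2) - S_0 * exp(-qT) * N(-d1)
N(-d1) = 0.20311618; N(-d2) = 0.30668356
P = 19.7100 * 0.87985338 * 0.30668356 - 21.5500 * 1.00000000 * 0.20311618 = 0.9413


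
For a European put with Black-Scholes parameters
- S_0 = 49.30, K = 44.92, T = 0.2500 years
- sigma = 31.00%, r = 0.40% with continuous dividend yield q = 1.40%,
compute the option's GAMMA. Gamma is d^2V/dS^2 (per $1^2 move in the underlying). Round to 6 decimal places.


d1 = 0.6616351689; d2 = 0.5066351689
phi(d1) = 0.3205172822; exp(-qT) = 0.9965061179; exp(-rT) = 0.9990004998
Gamma = exp(-qT) * phi(d1) / (S * sigma * sqrt(T)) = 0.9965061179 * 0.3205172822 / (49.3000 * 0.3100 * 0.5000000000) = 0.041798

Answer: Gamma = 0.041798


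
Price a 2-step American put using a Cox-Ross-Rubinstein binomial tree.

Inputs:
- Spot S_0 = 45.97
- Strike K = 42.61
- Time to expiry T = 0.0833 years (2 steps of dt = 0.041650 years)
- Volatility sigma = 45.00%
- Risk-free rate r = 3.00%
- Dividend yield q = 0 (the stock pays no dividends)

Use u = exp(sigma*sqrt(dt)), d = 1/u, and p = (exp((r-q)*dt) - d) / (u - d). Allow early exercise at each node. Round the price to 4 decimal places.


Answer: Price = V(0,0) = 1.1569

Derivation:
dt = T/N = 0.041650
u = exp(sigma*sqrt(dt)) = 1.096187; d = 1/u = 0.912253
p = (exp((r-q)*dt) - d) / (u - d) = 0.483854
Discount per step: exp(-r*dt) = 0.998751
Stock lattice S(k, i) with i counting down-moves:
  k=0: S(0,0) = 45.9700
  k=1: S(1,0) = 50.3917; S(1,1) = 41.9363
  k=2: S(2,0) = 55.2387; S(2,1) = 45.9700; S(2,2) = 38.2565
Terminal payoffs V(N, i) = max(K - S_T, 0):
  V(2,0) = 0.000000; V(2,1) = 0.000000; V(2,2) = 4.353479
Backward induction: V(k, i) = exp(-r*dt) * [p * V(k+1, i) + (1-p) * V(k+1, i+1)]; then take max(V_cont, immediate exercise) for American.
  V(1,0) = exp(-r*dt) * [p*0.000000 + (1-p)*0.000000] = 0.000000; exercise = 0.000000; V(1,0) = max -> 0.000000
  V(1,1) = exp(-r*dt) * [p*0.000000 + (1-p)*4.353479] = 2.244224; exercise = 0.673712; V(1,1) = max -> 2.244224
  V(0,0) = exp(-r*dt) * [p*0.000000 + (1-p)*2.244224] = 1.156900; exercise = 0.000000; V(0,0) = max -> 1.156900


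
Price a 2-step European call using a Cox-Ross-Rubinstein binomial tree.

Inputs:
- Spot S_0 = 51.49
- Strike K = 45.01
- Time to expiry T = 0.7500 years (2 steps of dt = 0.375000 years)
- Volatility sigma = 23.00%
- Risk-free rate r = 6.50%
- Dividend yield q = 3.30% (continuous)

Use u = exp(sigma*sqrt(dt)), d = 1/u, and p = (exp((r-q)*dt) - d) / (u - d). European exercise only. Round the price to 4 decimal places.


dt = T/N = 0.375000
u = exp(sigma*sqrt(dt)) = 1.151247; d = 1/u = 0.868623
p = (exp((r-q)*dt) - d) / (u - d) = 0.507562
Discount per step: exp(-r*dt) = 0.975920
Stock lattice S(k, i) with i counting down-moves:
  k=0: S(0,0) = 51.4900
  k=1: S(1,0) = 59.2777; S(1,1) = 44.7254
  k=2: S(2,0) = 68.2433; S(2,1) = 51.4900; S(2,2) = 38.8495
Terminal payoffs V(N, i) = max(S_T - K, 0):
  V(2,0) = 23.233278; V(2,1) = 6.480000; V(2,2) = 0.000000
Backward induction: V(k, i) = exp(-r*dt) * [p * V(k+1, i) + (1-p) * V(k+1, i+1)].
  V(1,0) = exp(-r*dt) * [p*23.233278 + (1-p)*6.480000] = 14.622520
  V(1,1) = exp(-r*dt) * [p*6.480000 + (1-p)*0.000000] = 3.209800
  V(0,0) = exp(-r*dt) * [p*14.622520 + (1-p)*3.209800] = 8.785678

Answer: Price = V(0,0) = 8.7857


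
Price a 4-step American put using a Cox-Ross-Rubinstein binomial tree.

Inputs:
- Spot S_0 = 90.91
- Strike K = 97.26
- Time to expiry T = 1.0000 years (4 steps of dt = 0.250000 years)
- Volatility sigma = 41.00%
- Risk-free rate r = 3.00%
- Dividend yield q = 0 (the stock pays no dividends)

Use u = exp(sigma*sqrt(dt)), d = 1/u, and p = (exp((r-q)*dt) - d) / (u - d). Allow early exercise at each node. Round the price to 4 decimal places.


dt = T/N = 0.250000
u = exp(sigma*sqrt(dt)) = 1.227525; d = 1/u = 0.814647
p = (exp((r-q)*dt) - d) / (u - d) = 0.467162
Discount per step: exp(-r*dt) = 0.992528
Stock lattice S(k, i) with i counting down-moves:
  k=0: S(0,0) = 90.9100
  k=1: S(1,0) = 111.5943; S(1,1) = 74.0596
  k=2: S(2,0) = 136.9848; S(2,1) = 90.9100; S(2,2) = 60.3324
  k=3: S(3,0) = 168.1523; S(3,1) = 111.5943; S(3,2) = 74.0596; S(3,3) = 49.1497
  k=4: S(4,0) = 206.4111; S(4,1) = 136.9848; S(4,2) = 90.9100; S(4,3) = 60.3324; S(4,4) = 40.0396
Terminal payoffs V(N, i) = max(K - S_T, 0):
  V(4,0) = 0.000000; V(4,1) = 0.000000; V(4,2) = 6.350000; V(4,3) = 36.927556; V(4,4) = 57.220358
Backward induction: V(k, i) = exp(-r*dt) * [p * V(k+1, i) + (1-p) * V(k+1, i+1)]; then take max(V_cont, immediate exercise) for American.
  V(3,0) = exp(-r*dt) * [p*0.000000 + (1-p)*0.000000] = 0.000000; exercise = 0.000000; V(3,0) = max -> 0.000000
  V(3,1) = exp(-r*dt) * [p*0.000000 + (1-p)*6.350000] = 3.358239; exercise = 0.000000; V(3,1) = max -> 3.358239
  V(3,2) = exp(-r*dt) * [p*6.350000 + (1-p)*36.927556] = 22.473691; exercise = 23.200412; V(3,2) = max -> 23.200412
  V(3,3) = exp(-r*dt) * [p*36.927556 + (1-p)*57.220358] = 47.383615; exercise = 48.110336; V(3,3) = max -> 48.110336
  V(2,0) = exp(-r*dt) * [p*0.000000 + (1-p)*3.358239] = 1.776026; exercise = 0.000000; V(2,0) = max -> 1.776026
  V(2,1) = exp(-r*dt) * [p*3.358239 + (1-p)*23.200412] = 13.826808; exercise = 6.350000; V(2,1) = max -> 13.826808
  V(2,2) = exp(-r*dt) * [p*23.200412 + (1-p)*48.110336] = 36.200834; exercise = 36.927556; V(2,2) = max -> 36.927556
  V(1,0) = exp(-r*dt) * [p*1.776026 + (1-p)*13.826808] = 8.135890; exercise = 0.000000; V(1,0) = max -> 8.135890
  V(1,1) = exp(-r*dt) * [p*13.826808 + (1-p)*36.927556] = 25.940474; exercise = 23.200412; V(1,1) = max -> 25.940474
  V(0,0) = exp(-r*dt) * [p*8.135890 + (1-p)*25.940474] = 17.491168; exercise = 6.350000; V(0,0) = max -> 17.491168

Answer: Price = V(0,0) = 17.4912


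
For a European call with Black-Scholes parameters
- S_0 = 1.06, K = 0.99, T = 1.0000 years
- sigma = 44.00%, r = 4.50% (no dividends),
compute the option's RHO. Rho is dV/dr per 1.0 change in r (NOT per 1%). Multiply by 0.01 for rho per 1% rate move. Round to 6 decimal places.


d1 = 0.4775437363; d2 = 0.0375437363
phi(d1) = 0.3559508771; exp(-qT) = 1.0000000000; exp(-rT) = 0.9559974818
N(d2) = 0.5149742659
Rho = K*T*exp(-rT)*N(d2) = 0.9900 * 1.0000 * 0.9559974818 * 0.5149742659 = 0.487391

Answer: Rho = 0.487391


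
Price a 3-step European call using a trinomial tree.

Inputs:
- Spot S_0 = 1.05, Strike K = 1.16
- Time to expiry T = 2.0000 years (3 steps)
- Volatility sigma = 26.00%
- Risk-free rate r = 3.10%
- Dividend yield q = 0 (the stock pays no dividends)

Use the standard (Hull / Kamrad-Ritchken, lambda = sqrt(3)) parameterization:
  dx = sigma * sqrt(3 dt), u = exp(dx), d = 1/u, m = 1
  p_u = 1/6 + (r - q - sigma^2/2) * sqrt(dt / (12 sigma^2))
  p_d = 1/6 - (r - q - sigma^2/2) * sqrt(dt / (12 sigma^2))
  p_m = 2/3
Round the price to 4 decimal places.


dt = T/N = 0.666667; dx = sigma*sqrt(3*dt) = 0.367696
u = exp(dx) = 1.444402; d = 1/u = 0.692328
p_u = 0.164128, p_m = 0.666667, p_d = 0.169205
Discount per step: exp(-r*dt) = 0.979545
Stock lattice S(k, j) with j the centered position index:
  k=0: S(0,+0) = 1.0500
  k=1: S(1,-1) = 0.7269; S(1,+0) = 1.0500; S(1,+1) = 1.5166
  k=2: S(2,-2) = 0.5033; S(2,-1) = 0.7269; S(2,+0) = 1.0500; S(2,+1) = 1.5166; S(2,+2) = 2.1906
  k=3: S(3,-3) = 0.3484; S(3,-2) = 0.5033; S(3,-1) = 0.7269; S(3,+0) = 1.0500; S(3,+1) = 1.5166; S(3,+2) = 2.1906; S(3,+3) = 3.1641
Terminal payoffs V(N, j) = max(S_T - K, 0):
  V(3,-3) = 0.000000; V(3,-2) = 0.000000; V(3,-1) = 0.000000; V(3,+0) = 0.000000; V(3,+1) = 0.356622; V(3,+2) = 1.030613; V(3,+3) = 2.004126
Backward induction: V(k, j) = exp(-r*dt) * [p_u * V(k+1, j+1) + p_m * V(k+1, j) + p_d * V(k+1, j-1)]
  V(2,-2) = exp(-r*dt) * [p_u*0.000000 + p_m*0.000000 + p_d*0.000000] = 0.000000
  V(2,-1) = exp(-r*dt) * [p_u*0.000000 + p_m*0.000000 + p_d*0.000000] = 0.000000
  V(2,+0) = exp(-r*dt) * [p_u*0.356622 + p_m*0.000000 + p_d*0.000000] = 0.057335
  V(2,+1) = exp(-r*dt) * [p_u*1.030613 + p_m*0.356622 + p_d*0.000000] = 0.398578
  V(2,+2) = exp(-r*dt) * [p_u*2.004126 + p_m*1.030613 + p_d*0.356622] = 1.054335
  V(1,-1) = exp(-r*dt) * [p_u*0.057335 + p_m*0.000000 + p_d*0.000000] = 0.009218
  V(1,+0) = exp(-r*dt) * [p_u*0.398578 + p_m*0.057335 + p_d*0.000000] = 0.101521
  V(1,+1) = exp(-r*dt) * [p_u*1.054335 + p_m*0.398578 + p_d*0.057335] = 0.439293
  V(0,+0) = exp(-r*dt) * [p_u*0.439293 + p_m*0.101521 + p_d*0.009218] = 0.138450

Answer: Price = V(0,0) = 0.1384


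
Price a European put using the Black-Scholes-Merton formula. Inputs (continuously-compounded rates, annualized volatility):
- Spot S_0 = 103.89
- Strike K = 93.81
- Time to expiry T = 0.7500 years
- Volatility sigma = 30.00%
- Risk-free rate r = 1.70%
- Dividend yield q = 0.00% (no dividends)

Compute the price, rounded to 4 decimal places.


d1 = (ln(S/K) + (r - q + 0.5*sigma^2) * T) / (sigma * sqrt(T)) = 0.57181228
d2 = d1 - sigma * sqrt(T) = 0.31200465
exp(-rT) = 0.98733094; exp(-qT) = 1.00000000
P = K * exp(-rT) * N(-d2) - S_0 * exp(-qT) * N(-d1)
N(-d1) = 0.28372458; N(-d2) = 0.37751849
P = 93.8100 * 0.98733094 * 0.37751849 - 103.8900 * 1.00000000 * 0.28372458 = 5.4902

Answer: Price = 5.4902


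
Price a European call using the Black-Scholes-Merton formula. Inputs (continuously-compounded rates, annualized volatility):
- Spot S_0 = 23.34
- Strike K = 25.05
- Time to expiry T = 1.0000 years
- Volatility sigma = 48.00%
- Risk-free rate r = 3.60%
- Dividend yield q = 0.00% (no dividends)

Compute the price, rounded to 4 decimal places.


Answer: Price = 4.1045

Derivation:
d1 = (ln(S/K) + (r - q + 0.5*sigma^2) * T) / (sigma * sqrt(T)) = 0.16769750
d2 = d1 - sigma * sqrt(T) = -0.31230250
exp(-rT) = 0.96464029; exp(-qT) = 1.00000000
C = S_0 * exp(-qT) * N(d1) - K * exp(-rT) * N(d2)
N(d1) = 0.56658937; N(d2) = 0.37740532
C = 23.3400 * 1.00000000 * 0.56658937 - 25.0500 * 0.96464029 * 0.37740532 = 4.1045


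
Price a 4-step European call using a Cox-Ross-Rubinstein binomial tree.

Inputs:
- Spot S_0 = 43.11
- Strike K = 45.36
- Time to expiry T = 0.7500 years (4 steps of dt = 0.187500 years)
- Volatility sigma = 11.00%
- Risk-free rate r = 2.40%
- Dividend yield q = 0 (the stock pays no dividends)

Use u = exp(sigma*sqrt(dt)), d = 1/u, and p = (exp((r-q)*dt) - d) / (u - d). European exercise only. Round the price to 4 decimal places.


Answer: Price = V(0,0) = 1.1255

Derivation:
dt = T/N = 0.187500
u = exp(sigma*sqrt(dt)) = 1.048784; d = 1/u = 0.953485
p = (exp((r-q)*dt) - d) / (u - d) = 0.535421
Discount per step: exp(-r*dt) = 0.995510
Stock lattice S(k, i) with i counting down-moves:
  k=0: S(0,0) = 43.1100
  k=1: S(1,0) = 45.2131; S(1,1) = 41.1047
  k=2: S(2,0) = 47.4188; S(2,1) = 43.1100; S(2,2) = 39.1928
  k=3: S(3,0) = 49.7320; S(3,1) = 45.2131; S(3,2) = 41.1047; S(3,3) = 37.3697
  k=4: S(4,0) = 52.1582; S(4,1) = 47.4188; S(4,2) = 43.1100; S(4,3) = 39.1928; S(4,4) = 35.6315
Terminal payoffs V(N, i) = max(S_T - K, 0):
  V(4,0) = 6.798157; V(4,1) = 2.058753; V(4,2) = 0.000000; V(4,3) = 0.000000; V(4,4) = 0.000000
Backward induction: V(k, i) = exp(-r*dt) * [p * V(k+1, i) + (1-p) * V(k+1, i+1)].
  V(3,0) = exp(-r*dt) * [p*6.798157 + (1-p)*2.058753] = 4.575691
  V(3,1) = exp(-r*dt) * [p*2.058753 + (1-p)*0.000000] = 1.097350
  V(3,2) = exp(-r*dt) * [p*0.000000 + (1-p)*0.000000] = 0.000000
  V(3,3) = exp(-r*dt) * [p*0.000000 + (1-p)*0.000000] = 0.000000
  V(2,0) = exp(-r*dt) * [p*4.575691 + (1-p)*1.097350] = 2.946437
  V(2,1) = exp(-r*dt) * [p*1.097350 + (1-p)*0.000000] = 0.584906
  V(2,2) = exp(-r*dt) * [p*0.000000 + (1-p)*0.000000] = 0.000000
  V(1,0) = exp(-r*dt) * [p*2.946437 + (1-p)*0.584906] = 1.841015
  V(1,1) = exp(-r*dt) * [p*0.584906 + (1-p)*0.000000] = 0.311765
  V(0,0) = exp(-r*dt) * [p*1.841015 + (1-p)*0.311765] = 1.125481


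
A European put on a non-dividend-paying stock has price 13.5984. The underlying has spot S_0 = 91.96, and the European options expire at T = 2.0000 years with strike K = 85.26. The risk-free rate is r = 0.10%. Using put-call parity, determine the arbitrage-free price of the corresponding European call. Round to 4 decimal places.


Answer: Call price = 20.4687

Derivation:
Put-call parity: C - P = S_0 * exp(-qT) - K * exp(-rT).
S_0 * exp(-qT) = 91.9600 * 1.00000000 = 91.96000000
K * exp(-rT) = 85.2600 * 0.99800200 = 85.08965041
C = P + S*exp(-qT) - K*exp(-rT)
C = 13.5984 + 91.96000000 - 85.08965041 = 20.4687


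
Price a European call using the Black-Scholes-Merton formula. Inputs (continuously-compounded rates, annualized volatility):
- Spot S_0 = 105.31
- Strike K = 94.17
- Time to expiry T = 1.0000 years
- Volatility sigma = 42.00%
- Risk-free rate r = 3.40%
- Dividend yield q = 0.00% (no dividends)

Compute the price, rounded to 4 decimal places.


Answer: Price = 24.4300

Derivation:
d1 = (ln(S/K) + (r - q + 0.5*sigma^2) * T) / (sigma * sqrt(T)) = 0.55715886
d2 = d1 - sigma * sqrt(T) = 0.13715886
exp(-rT) = 0.96657150; exp(-qT) = 1.00000000
C = S_0 * exp(-qT) * N(d1) - K * exp(-rT) * N(d2)
N(d1) = 0.71129055; N(d2) = 0.55454739
C = 105.3100 * 1.00000000 * 0.71129055 - 94.1700 * 0.96657150 * 0.55454739 = 24.4300


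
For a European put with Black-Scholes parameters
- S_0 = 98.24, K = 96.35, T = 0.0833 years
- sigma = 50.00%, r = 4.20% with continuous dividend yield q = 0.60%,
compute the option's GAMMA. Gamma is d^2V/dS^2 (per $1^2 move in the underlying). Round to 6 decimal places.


d1 = 0.2275494842; d2 = 0.0832407873
phi(d1) = 0.3887464618; exp(-qT) = 0.9995003249; exp(-rT) = 0.9965075130
Gamma = exp(-qT) * phi(d1) / (S * sigma * sqrt(T)) = 0.9995003249 * 0.3887464618 / (98.2400 * 0.5000 * 0.2886173938) = 0.027407

Answer: Gamma = 0.027407


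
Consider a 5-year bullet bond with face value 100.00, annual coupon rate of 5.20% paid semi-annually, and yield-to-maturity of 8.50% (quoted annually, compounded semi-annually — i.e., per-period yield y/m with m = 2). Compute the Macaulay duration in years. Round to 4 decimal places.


Answer: Macaulay duration = 4.4189 years

Derivation:
Coupon per period c = face * coupon_rate / m = 2.600000
Periods per year m = 2; per-period yield y/m = 0.042500
Number of cashflows N = 10
Cashflows (t years, CF_t, discount factor 1/(1+y/m)^(m*t), PV):
  t = 0.5000: CF_t = 2.600000, DF = 0.959233, PV = 2.494005
  t = 1.0000: CF_t = 2.600000, DF = 0.920127, PV = 2.392331
  t = 1.5000: CF_t = 2.600000, DF = 0.882616, PV = 2.294802
  t = 2.0000: CF_t = 2.600000, DF = 0.846634, PV = 2.201249
  t = 2.5000: CF_t = 2.600000, DF = 0.812119, PV = 2.111509
  t = 3.0000: CF_t = 2.600000, DF = 0.779011, PV = 2.025429
  t = 3.5000: CF_t = 2.600000, DF = 0.747253, PV = 1.942857
  t = 4.0000: CF_t = 2.600000, DF = 0.716789, PV = 1.863652
  t = 4.5000: CF_t = 2.600000, DF = 0.687568, PV = 1.787676
  t = 5.0000: CF_t = 102.600000, DF = 0.659537, PV = 67.668527
Price P = sum_t PV_t = 86.782036
Macaulay numerator sum_t t * PV_t:
  t * PV_t at t = 0.5000: 1.247002
  t * PV_t at t = 1.0000: 2.392331
  t * PV_t at t = 1.5000: 3.442203
  t * PV_t at t = 2.0000: 4.402497
  t * PV_t at t = 2.5000: 5.278774
  t * PV_t at t = 3.0000: 6.076286
  t * PV_t at t = 3.5000: 6.800001
  t * PV_t at t = 4.0000: 7.454608
  t * PV_t at t = 4.5000: 8.044541
  t * PV_t at t = 5.0000: 338.342636
Macaulay duration D = (sum_t t * PV_t) / P = 383.480879 / 86.782036 = 4.418897


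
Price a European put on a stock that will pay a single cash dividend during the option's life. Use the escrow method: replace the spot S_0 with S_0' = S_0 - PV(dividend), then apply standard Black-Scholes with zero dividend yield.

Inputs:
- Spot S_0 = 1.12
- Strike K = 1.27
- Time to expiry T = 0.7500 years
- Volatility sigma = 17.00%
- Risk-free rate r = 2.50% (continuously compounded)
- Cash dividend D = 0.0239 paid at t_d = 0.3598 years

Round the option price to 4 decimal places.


PV(D) = D * exp(-r * t_d) = 0.0239 * 0.99104533 = 0.02368598
S_0' = S_0 - PV(D) = 1.1200 - 0.02368598 = 1.09631402
d1 = (ln(S_0'/K) + (r + sigma^2/2)*T) / (sigma*sqrt(T)) = -0.79793707
d2 = d1 - sigma*sqrt(T) = -0.94516139
exp(-rT) = 0.98142469
N(-d1) = 0.78754650; N(-d2) = 0.82771176
P = K * exp(-rT) * N(-d2) - S_0' * N(-d1) = 1.2700 * 0.98142469 * 0.82771176 - 1.09631402 * 0.78754650 = 0.1683

Answer: Price = 0.1683


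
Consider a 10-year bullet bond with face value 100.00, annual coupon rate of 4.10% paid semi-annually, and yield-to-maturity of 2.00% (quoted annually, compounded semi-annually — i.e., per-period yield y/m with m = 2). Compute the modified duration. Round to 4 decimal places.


Answer: Modified duration = 8.3874

Derivation:
Coupon per period c = face * coupon_rate / m = 2.050000
Periods per year m = 2; per-period yield y/m = 0.010000
Number of cashflows N = 20
Cashflows (t years, CF_t, discount factor 1/(1+y/m)^(m*t), PV):
  t = 0.5000: CF_t = 2.050000, DF = 0.990099, PV = 2.029703
  t = 1.0000: CF_t = 2.050000, DF = 0.980296, PV = 2.009607
  t = 1.5000: CF_t = 2.050000, DF = 0.970590, PV = 1.989710
  t = 2.0000: CF_t = 2.050000, DF = 0.960980, PV = 1.970010
  t = 2.5000: CF_t = 2.050000, DF = 0.951466, PV = 1.950505
  t = 3.0000: CF_t = 2.050000, DF = 0.942045, PV = 1.931193
  t = 3.5000: CF_t = 2.050000, DF = 0.932718, PV = 1.912072
  t = 4.0000: CF_t = 2.050000, DF = 0.923483, PV = 1.893141
  t = 4.5000: CF_t = 2.050000, DF = 0.914340, PV = 1.874397
  t = 5.0000: CF_t = 2.050000, DF = 0.905287, PV = 1.855838
  t = 5.5000: CF_t = 2.050000, DF = 0.896324, PV = 1.837464
  t = 6.0000: CF_t = 2.050000, DF = 0.887449, PV = 1.819271
  t = 6.5000: CF_t = 2.050000, DF = 0.878663, PV = 1.801258
  t = 7.0000: CF_t = 2.050000, DF = 0.869963, PV = 1.783424
  t = 7.5000: CF_t = 2.050000, DF = 0.861349, PV = 1.765766
  t = 8.0000: CF_t = 2.050000, DF = 0.852821, PV = 1.748284
  t = 8.5000: CF_t = 2.050000, DF = 0.844377, PV = 1.730974
  t = 9.0000: CF_t = 2.050000, DF = 0.836017, PV = 1.713835
  t = 9.5000: CF_t = 2.050000, DF = 0.827740, PV = 1.696867
  t = 10.0000: CF_t = 102.050000, DF = 0.819544, PV = 83.634513
Price P = sum_t PV_t = 118.947831
First compute Macaulay numerator sum_t t * PV_t:
  t * PV_t at t = 0.5000: 1.014851
  t * PV_t at t = 1.0000: 2.009607
  t * PV_t at t = 1.5000: 2.984565
  t * PV_t at t = 2.0000: 3.940019
  t * PV_t at t = 2.5000: 4.876262
  t * PV_t at t = 3.0000: 5.793578
  t * PV_t at t = 3.5000: 6.692252
  t * PV_t at t = 4.0000: 7.572562
  t * PV_t at t = 4.5000: 8.434785
  t * PV_t at t = 5.0000: 9.279191
  t * PV_t at t = 5.5000: 10.106050
  t * PV_t at t = 6.0000: 10.915625
  t * PV_t at t = 6.5000: 11.708179
  t * PV_t at t = 7.0000: 12.483969
  t * PV_t at t = 7.5000: 13.243248
  t * PV_t at t = 8.0000: 13.986269
  t * PV_t at t = 8.5000: 14.713278
  t * PV_t at t = 9.0000: 15.424519
  t * PV_t at t = 9.5000: 16.120235
  t * PV_t at t = 10.0000: 836.345132
Macaulay duration D = 1007.644177 / 118.947831 = 8.471312
Modified duration = D / (1 + y/m) = 8.471312 / (1 + 0.010000) = 8.387438


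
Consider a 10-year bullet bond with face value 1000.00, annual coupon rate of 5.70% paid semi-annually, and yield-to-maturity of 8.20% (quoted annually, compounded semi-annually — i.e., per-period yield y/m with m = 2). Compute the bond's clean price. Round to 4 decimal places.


Answer: Price = 831.6153

Derivation:
Coupon per period c = face * coupon_rate / m = 28.500000
Periods per year m = 2; per-period yield y/m = 0.041000
Number of cashflows N = 20
Cashflows (t years, CF_t, discount factor 1/(1+y/m)^(m*t), PV):
  t = 0.5000: CF_t = 28.500000, DF = 0.960615, PV = 27.377522
  t = 1.0000: CF_t = 28.500000, DF = 0.922781, PV = 26.299252
  t = 1.5000: CF_t = 28.500000, DF = 0.886437, PV = 25.263451
  t = 2.0000: CF_t = 28.500000, DF = 0.851524, PV = 24.268445
  t = 2.5000: CF_t = 28.500000, DF = 0.817987, PV = 23.312627
  t = 3.0000: CF_t = 28.500000, DF = 0.785770, PV = 22.394454
  t = 3.5000: CF_t = 28.500000, DF = 0.754823, PV = 21.512444
  t = 4.0000: CF_t = 28.500000, DF = 0.725094, PV = 20.665172
  t = 4.5000: CF_t = 28.500000, DF = 0.696536, PV = 19.851270
  t = 5.0000: CF_t = 28.500000, DF = 0.669103, PV = 19.069424
  t = 5.5000: CF_t = 28.500000, DF = 0.642750, PV = 18.318370
  t = 6.0000: CF_t = 28.500000, DF = 0.617435, PV = 17.596898
  t = 6.5000: CF_t = 28.500000, DF = 0.593117, PV = 16.903840
  t = 7.0000: CF_t = 28.500000, DF = 0.569757, PV = 16.238079
  t = 7.5000: CF_t = 28.500000, DF = 0.547317, PV = 15.598539
  t = 8.0000: CF_t = 28.500000, DF = 0.525761, PV = 14.984187
  t = 8.5000: CF_t = 28.500000, DF = 0.505054, PV = 14.394032
  t = 9.0000: CF_t = 28.500000, DF = 0.485162, PV = 13.827120
  t = 9.5000: CF_t = 28.500000, DF = 0.466054, PV = 13.282536
  t = 10.0000: CF_t = 1028.500000, DF = 0.447698, PV = 460.457664
Price P = sum_t PV_t = 831.615324


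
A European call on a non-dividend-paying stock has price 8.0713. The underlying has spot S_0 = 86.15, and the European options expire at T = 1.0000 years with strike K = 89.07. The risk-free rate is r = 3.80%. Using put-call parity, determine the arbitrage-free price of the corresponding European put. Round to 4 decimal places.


Answer: Put price = 7.6701

Derivation:
Put-call parity: C - P = S_0 * exp(-qT) - K * exp(-rT).
S_0 * exp(-qT) = 86.1500 * 1.00000000 = 86.15000000
K * exp(-rT) = 89.0700 * 0.96271294 = 85.74884165
P = C - S*exp(-qT) + K*exp(-rT)
P = 8.0713 - 86.15000000 + 85.74884165 = 7.6701


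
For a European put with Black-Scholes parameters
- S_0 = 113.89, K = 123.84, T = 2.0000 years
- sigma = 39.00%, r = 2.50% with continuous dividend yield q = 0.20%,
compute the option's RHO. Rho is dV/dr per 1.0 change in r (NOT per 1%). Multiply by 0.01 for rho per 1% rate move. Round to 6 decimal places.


d1 = 0.2073140271; d2 = -0.3442292622
phi(d1) = 0.3904606488; exp(-qT) = 0.9960079893; exp(-rT) = 0.9512294245
N(-d2) = 0.6346630613
Rho = -K*T*exp(-rT)*N(-d2) = -123.8400 * 2.0000 * 0.9512294245 * 0.6346630613 = -149.526937

Answer: Rho = -149.526937


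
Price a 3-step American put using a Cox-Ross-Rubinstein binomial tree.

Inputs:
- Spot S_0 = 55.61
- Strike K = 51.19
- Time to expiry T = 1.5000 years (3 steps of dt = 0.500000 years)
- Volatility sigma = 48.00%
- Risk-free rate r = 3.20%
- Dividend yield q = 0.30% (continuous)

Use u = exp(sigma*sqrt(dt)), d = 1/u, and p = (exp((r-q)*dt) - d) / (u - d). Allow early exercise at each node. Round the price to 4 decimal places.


dt = T/N = 0.500000
u = exp(sigma*sqrt(dt)) = 1.404121; d = 1/u = 0.712189
p = (exp((r-q)*dt) - d) / (u - d) = 0.437061
Discount per step: exp(-r*dt) = 0.984127
Stock lattice S(k, i) with i counting down-moves:
  k=0: S(0,0) = 55.6100
  k=1: S(1,0) = 78.0832; S(1,1) = 39.6049
  k=2: S(2,0) = 109.6382; S(2,1) = 55.6100; S(2,2) = 28.2062
  k=3: S(3,0) = 153.9452; S(3,1) = 78.0832; S(3,2) = 39.6049; S(3,3) = 20.0881
Terminal payoffs V(N, i) = max(K - S_T, 0):
  V(3,0) = 0.000000; V(3,1) = 0.000000; V(3,2) = 11.585142; V(3,3) = 31.101866
Backward induction: V(k, i) = exp(-r*dt) * [p * V(k+1, i) + (1-p) * V(k+1, i+1)]; then take max(V_cont, immediate exercise) for American.
  V(2,0) = exp(-r*dt) * [p*0.000000 + (1-p)*0.000000] = 0.000000; exercise = 0.000000; V(2,0) = max -> 0.000000
  V(2,1) = exp(-r*dt) * [p*0.000000 + (1-p)*11.585142] = 6.418211; exercise = 0.000000; V(2,1) = max -> 6.418211
  V(2,2) = exp(-r*dt) * [p*11.585142 + (1-p)*31.101866] = 22.213591; exercise = 22.983836; V(2,2) = max -> 22.983836
  V(1,0) = exp(-r*dt) * [p*0.000000 + (1-p)*6.418211] = 3.555712; exercise = 0.000000; V(1,0) = max -> 3.555712
  V(1,1) = exp(-r*dt) * [p*6.418211 + (1-p)*22.983836] = 15.493753; exercise = 11.585142; V(1,1) = max -> 15.493753
  V(0,0) = exp(-r*dt) * [p*3.555712 + (1-p)*15.493753] = 10.112992; exercise = 0.000000; V(0,0) = max -> 10.112992

Answer: Price = V(0,0) = 10.1130


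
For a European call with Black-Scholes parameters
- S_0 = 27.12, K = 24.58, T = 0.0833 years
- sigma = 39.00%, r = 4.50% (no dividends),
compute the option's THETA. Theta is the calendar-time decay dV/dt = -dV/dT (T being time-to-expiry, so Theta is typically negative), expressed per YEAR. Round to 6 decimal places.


Answer: Theta = -5.480989

Derivation:
d1 = 0.9632291149; d2 = 0.8506683313
phi(d1) = 0.2508641561; exp(-qT) = 1.0000000000; exp(-rT) = 0.9962585169
Theta = -S*exp(-qT)*phi(d1)*sigma/(2*sqrt(T)) - r*K*exp(-rT)*N(d2) + q*S*exp(-qT)*N(d1)
N(d1) = 0.8322837214; N(d2) = 0.8025231901; sqrt(T) = 0.2886173938
Term 1 = -27.1200 * 1.0000000000 * 0.2508641561 * 0.3900 / (2 * 0.2886173938) = -4.5966391202
Term 2 = -0.0450 * 24.5800 * 0.9962585169 * 0.8025231901 = -0.8843496949
Term 3 = 0 (no dividend yield, q = 0)
Theta = -4.5966391202 + (-0.8843496949) + (0.0000000000) = -5.480989


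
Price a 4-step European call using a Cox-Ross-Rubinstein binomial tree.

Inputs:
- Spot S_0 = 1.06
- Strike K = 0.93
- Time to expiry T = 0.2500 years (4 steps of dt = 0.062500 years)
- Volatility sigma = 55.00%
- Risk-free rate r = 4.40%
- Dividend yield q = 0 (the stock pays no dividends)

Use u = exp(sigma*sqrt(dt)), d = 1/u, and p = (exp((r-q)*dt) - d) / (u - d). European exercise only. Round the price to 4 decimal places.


Answer: Price = V(0,0) = 0.1979

Derivation:
dt = T/N = 0.062500
u = exp(sigma*sqrt(dt)) = 1.147402; d = 1/u = 0.871534
p = (exp((r-q)*dt) - d) / (u - d) = 0.475661
Discount per step: exp(-r*dt) = 0.997254
Stock lattice S(k, i) with i counting down-moves:
  k=0: S(0,0) = 1.0600
  k=1: S(1,0) = 1.2162; S(1,1) = 0.9238
  k=2: S(2,0) = 1.3955; S(2,1) = 1.0600; S(2,2) = 0.8051
  k=3: S(3,0) = 1.6012; S(3,1) = 1.2162; S(3,2) = 0.9238; S(3,3) = 0.7017
  k=4: S(4,0) = 1.8372; S(4,1) = 1.3955; S(4,2) = 1.0600; S(4,3) = 0.8051; S(4,4) = 0.6116
Terminal payoffs V(N, i) = max(S_T - K, 0):
  V(4,0) = 0.907248; V(4,1) = 0.465523; V(4,2) = 0.130000; V(4,3) = 0.000000; V(4,4) = 0.000000
Backward induction: V(k, i) = exp(-r*dt) * [p * V(k+1, i) + (1-p) * V(k+1, i+1)].
  V(3,0) = exp(-r*dt) * [p*0.907248 + (1-p)*0.465523] = 0.673779
  V(3,1) = exp(-r*dt) * [p*0.465523 + (1-p)*0.130000] = 0.288800
  V(3,2) = exp(-r*dt) * [p*0.130000 + (1-p)*0.000000] = 0.061666
  V(3,3) = exp(-r*dt) * [p*0.000000 + (1-p)*0.000000] = 0.000000
  V(2,0) = exp(-r*dt) * [p*0.673779 + (1-p)*0.288800] = 0.470623
  V(2,1) = exp(-r*dt) * [p*0.288800 + (1-p)*0.061666] = 0.169239
  V(2,2) = exp(-r*dt) * [p*0.061666 + (1-p)*0.000000] = 0.029252
  V(1,0) = exp(-r*dt) * [p*0.470623 + (1-p)*0.169239] = 0.311737
  V(1,1) = exp(-r*dt) * [p*0.169239 + (1-p)*0.029252] = 0.095575
  V(0,0) = exp(-r*dt) * [p*0.311737 + (1-p)*0.095575] = 0.197850


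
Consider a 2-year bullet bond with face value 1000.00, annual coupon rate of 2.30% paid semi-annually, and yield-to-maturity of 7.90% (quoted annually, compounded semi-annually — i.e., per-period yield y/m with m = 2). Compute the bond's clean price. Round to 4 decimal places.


Answer: Price = 898.2431

Derivation:
Coupon per period c = face * coupon_rate / m = 11.500000
Periods per year m = 2; per-period yield y/m = 0.039500
Number of cashflows N = 4
Cashflows (t years, CF_t, discount factor 1/(1+y/m)^(m*t), PV):
  t = 0.5000: CF_t = 11.500000, DF = 0.962001, PV = 11.063011
  t = 1.0000: CF_t = 11.500000, DF = 0.925446, PV = 10.642627
  t = 1.5000: CF_t = 11.500000, DF = 0.890280, PV = 10.238218
  t = 2.0000: CF_t = 1011.500000, DF = 0.856450, PV = 866.299198
Price P = sum_t PV_t = 898.243054
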